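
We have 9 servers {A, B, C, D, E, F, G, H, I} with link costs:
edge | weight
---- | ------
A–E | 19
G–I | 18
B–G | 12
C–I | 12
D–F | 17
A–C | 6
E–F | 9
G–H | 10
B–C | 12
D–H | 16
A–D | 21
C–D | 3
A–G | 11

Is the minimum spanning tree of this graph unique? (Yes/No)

Sort edges by weight, then run Kruskal:
C–D (3): add — endpoints in different components.
A–C (6): add — endpoints in different components.
E–F (9): add — endpoints in different components.
G–H (10): add — endpoints in different components.
A–G (11): add — endpoints in different components.
B–C (12): add — endpoints in different components.
B–G (12): skip — B and G already connected.
C–I (12): add — endpoints in different components.
D–H (16): skip — D and H already connected.
D–F (17): add — endpoints in different components.
Non-tree edge B–G has weight 12, equal to the heaviest edge on its tree cycle — swapping gives another MST of the same weight. Not unique.

No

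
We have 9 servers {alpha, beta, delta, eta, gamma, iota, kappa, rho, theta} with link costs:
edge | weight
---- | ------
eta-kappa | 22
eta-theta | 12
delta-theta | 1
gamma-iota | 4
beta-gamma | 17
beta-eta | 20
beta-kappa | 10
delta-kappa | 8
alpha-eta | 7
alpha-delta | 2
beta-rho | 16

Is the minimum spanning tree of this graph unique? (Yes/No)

Yes

Sort edges by weight, then run Kruskal:
delta-theta (1): add — endpoints in different components.
alpha-delta (2): add — endpoints in different components.
gamma-iota (4): add — endpoints in different components.
alpha-eta (7): add — endpoints in different components.
delta-kappa (8): add — endpoints in different components.
beta-kappa (10): add — endpoints in different components.
eta-theta (12): skip — eta and theta already connected.
beta-rho (16): add — endpoints in different components.
beta-gamma (17): add — endpoints in different components.
Every non-tree edge has weight strictly greater than the heaviest edge on the tree path between its endpoints, so the MST is unique.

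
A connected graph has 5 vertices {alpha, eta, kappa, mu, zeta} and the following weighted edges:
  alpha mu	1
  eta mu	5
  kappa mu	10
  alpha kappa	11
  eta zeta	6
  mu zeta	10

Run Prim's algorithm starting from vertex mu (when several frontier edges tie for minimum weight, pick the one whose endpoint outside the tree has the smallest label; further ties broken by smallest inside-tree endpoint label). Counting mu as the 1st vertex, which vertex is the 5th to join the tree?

Prim's algorithm from mu:
Step 1: frontier [alpha mu 1, eta mu 5, kappa mu 10, mu zeta 10] → take alpha mu (1); add alpha.
Step 2: frontier [alpha kappa 11, eta mu 5, kappa mu 10, mu zeta 10] → take eta mu (5); add eta.
Step 3: frontier [alpha kappa 11, eta zeta 6, kappa mu 10, mu zeta 10] → take eta zeta (6); add zeta.
Step 4: frontier [alpha kappa 11, kappa mu 10] → take kappa mu (10); add kappa.
Vertex order: mu, alpha, eta, zeta, kappa. The 5th vertex is kappa.

kappa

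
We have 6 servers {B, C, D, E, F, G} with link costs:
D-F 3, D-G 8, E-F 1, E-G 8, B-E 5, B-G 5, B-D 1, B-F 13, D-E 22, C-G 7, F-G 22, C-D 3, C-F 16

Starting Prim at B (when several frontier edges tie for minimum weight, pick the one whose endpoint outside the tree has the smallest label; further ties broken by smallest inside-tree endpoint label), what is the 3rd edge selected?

D-F

Prim's algorithm from B:
Step 1: cheapest edge leaving the tree is B-D (1); add D.
Step 2: cheapest edge leaving the tree is C-D (3); add C.
Step 3: cheapest edge leaving the tree is D-F (3); add F.
Step 4: cheapest edge leaving the tree is E-F (1); add E.
Step 5: cheapest edge leaving the tree is B-G (5); add G.
The 3rd edge added is D-F.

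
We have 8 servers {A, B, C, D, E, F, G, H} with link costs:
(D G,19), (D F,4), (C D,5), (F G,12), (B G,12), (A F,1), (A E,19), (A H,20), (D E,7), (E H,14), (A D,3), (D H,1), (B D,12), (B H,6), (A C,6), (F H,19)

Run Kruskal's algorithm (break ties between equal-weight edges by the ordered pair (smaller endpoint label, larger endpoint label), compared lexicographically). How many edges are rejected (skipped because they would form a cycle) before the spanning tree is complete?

Sort edges by weight, then run Kruskal:
A F (1): add — endpoints in different components.
D H (1): add — endpoints in different components.
A D (3): add — endpoints in different components.
D F (4): skip — D and F already connected.
C D (5): add — endpoints in different components.
A C (6): skip — A and C already connected.
B H (6): add — endpoints in different components.
D E (7): add — endpoints in different components.
B D (12): skip — B and D already connected.
B G (12): add — endpoints in different components.
Edges rejected before the tree was complete: 3.

3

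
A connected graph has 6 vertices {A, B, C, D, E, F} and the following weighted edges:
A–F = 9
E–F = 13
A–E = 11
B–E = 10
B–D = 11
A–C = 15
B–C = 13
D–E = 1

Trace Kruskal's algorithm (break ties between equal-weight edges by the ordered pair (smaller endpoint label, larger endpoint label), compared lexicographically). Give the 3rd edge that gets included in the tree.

Kruskal: consider edges lightest-first.
D–E (1): add — endpoints in different components.
A–F (9): add — endpoints in different components.
B–E (10): add — endpoints in different components.
A–E (11): add — endpoints in different components.
B–D (11): skip — B and D already connected.
B–C (13): add — endpoints in different components.
The 3rd edge added is B–E.

B-E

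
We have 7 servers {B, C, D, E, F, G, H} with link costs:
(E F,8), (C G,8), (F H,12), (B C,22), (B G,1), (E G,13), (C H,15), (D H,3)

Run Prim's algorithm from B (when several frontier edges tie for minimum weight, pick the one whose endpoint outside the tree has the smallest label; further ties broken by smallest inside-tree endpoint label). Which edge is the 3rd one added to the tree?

E-G

Prim's algorithm from B:
Step 1: frontier [B G 1, B C 22] → take B G (1); add G.
Step 2: frontier [B C 22, C G 8, E G 13] → take C G (8); add C.
Step 3: frontier [C H 15, E G 13] → take E G (13); add E.
Step 4: frontier [C H 15, E F 8] → take E F (8); add F.
Step 5: frontier [C H 15, F H 12] → take F H (12); add H.
Step 6: frontier [D H 3] → take D H (3); add D.
The 3rd edge added is E G.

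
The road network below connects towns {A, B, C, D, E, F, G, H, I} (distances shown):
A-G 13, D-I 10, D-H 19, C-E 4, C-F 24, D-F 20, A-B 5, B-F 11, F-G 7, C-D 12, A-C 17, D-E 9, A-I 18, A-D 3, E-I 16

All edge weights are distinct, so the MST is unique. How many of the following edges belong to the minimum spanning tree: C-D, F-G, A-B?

2

Kruskal: consider edges lightest-first.
A-D (3): add — endpoints in different components.
C-E (4): add — endpoints in different components.
A-B (5): add — endpoints in different components.
F-G (7): add — endpoints in different components.
D-E (9): add — endpoints in different components.
D-I (10): add — endpoints in different components.
B-F (11): add — endpoints in different components.
C-D (12): skip — C and D already connected.
A-G (13): skip — A and G already connected.
E-I (16): skip — E and I already connected.
A-C (17): skip — A and C already connected.
A-I (18): skip — A and I already connected.
D-H (19): add — endpoints in different components.
MST edge set: {A-D, C-E, A-B, F-G, D-E, D-I, B-F, D-H}.
Of the listed edges, {F-G, A-B} are in the MST → 2.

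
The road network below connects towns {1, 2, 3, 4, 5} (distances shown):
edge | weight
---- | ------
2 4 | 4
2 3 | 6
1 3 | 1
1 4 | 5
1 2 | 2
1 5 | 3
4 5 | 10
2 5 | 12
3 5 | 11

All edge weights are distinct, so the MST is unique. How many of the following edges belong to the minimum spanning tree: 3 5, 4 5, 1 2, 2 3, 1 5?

2

Sort edges by weight, then run Kruskal:
1 3 (1): add — endpoints in different components.
1 2 (2): add — endpoints in different components.
1 5 (3): add — endpoints in different components.
2 4 (4): add — endpoints in different components.
MST edge set: {1 3, 1 2, 1 5, 2 4}.
Of the listed edges, {1 2, 1 5} are in the MST → 2.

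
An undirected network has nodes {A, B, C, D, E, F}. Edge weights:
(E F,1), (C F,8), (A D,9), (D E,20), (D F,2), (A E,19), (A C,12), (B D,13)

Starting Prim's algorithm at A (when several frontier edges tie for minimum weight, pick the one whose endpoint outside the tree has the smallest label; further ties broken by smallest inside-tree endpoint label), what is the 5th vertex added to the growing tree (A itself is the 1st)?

Prim, starting at A.
Step 1: frontier [A D 9, A C 12, A E 19] → take A D (9); add D.
Step 2: frontier [A C 12, A E 19, D F 2, B D 13, D E 20] → take D F (2); add F.
Step 3: frontier [A C 12, A E 19, B D 13, D E 20, E F 1, C F 8] → take E F (1); add E.
Step 4: frontier [A C 12, B D 13, C F 8] → take C F (8); add C.
Step 5: frontier [B D 13] → take B D (13); add B.
Vertex order: A, D, F, E, C, B. The 5th vertex is C.

C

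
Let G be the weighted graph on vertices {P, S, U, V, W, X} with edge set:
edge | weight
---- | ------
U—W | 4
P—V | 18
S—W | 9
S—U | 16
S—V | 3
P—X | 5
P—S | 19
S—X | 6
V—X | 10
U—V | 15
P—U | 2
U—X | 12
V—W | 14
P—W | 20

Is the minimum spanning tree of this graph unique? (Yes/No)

Yes

Kruskal: consider edges lightest-first.
P—U (2): add. Components now {V} {P,U} {X} {W} {S}
S—V (3): add. Components now {S,V} {P,U} {X} {W}
U—W (4): add. Components now {S,V} {P,U,W} {X}
P—X (5): add. Components now {S,V} {P,U,W,X}
S—X (6): add. Components now {P,S,U,V,W,X}
Every non-tree edge has weight strictly greater than the heaviest edge on the tree path between its endpoints, so the MST is unique.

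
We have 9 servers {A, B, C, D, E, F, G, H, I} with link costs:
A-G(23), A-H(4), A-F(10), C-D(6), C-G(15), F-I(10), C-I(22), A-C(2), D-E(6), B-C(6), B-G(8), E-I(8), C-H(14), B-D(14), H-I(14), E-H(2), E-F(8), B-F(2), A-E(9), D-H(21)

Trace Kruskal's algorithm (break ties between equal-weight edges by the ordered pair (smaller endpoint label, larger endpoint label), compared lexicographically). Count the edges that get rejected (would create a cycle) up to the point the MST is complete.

2

Kruskal's algorithm — process edges by increasing weight (ties by edge label):
A-C (2): add — endpoints in different components.
B-F (2): add — endpoints in different components.
E-H (2): add — endpoints in different components.
A-H (4): add — endpoints in different components.
B-C (6): add — endpoints in different components.
C-D (6): add — endpoints in different components.
D-E (6): skip — D and E already connected.
B-G (8): add — endpoints in different components.
E-F (8): skip — E and F already connected.
E-I (8): add — endpoints in different components.
Edges rejected before the tree was complete: 2.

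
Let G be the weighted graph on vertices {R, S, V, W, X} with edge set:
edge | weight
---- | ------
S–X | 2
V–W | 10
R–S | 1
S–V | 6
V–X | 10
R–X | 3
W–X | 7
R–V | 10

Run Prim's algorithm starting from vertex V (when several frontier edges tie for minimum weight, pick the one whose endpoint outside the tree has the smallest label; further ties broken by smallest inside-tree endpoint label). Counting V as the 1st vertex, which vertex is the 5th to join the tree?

Grow the tree from V using Prim:
Step 1: cheapest edge leaving the tree is S–V (6); add S.
Step 2: cheapest edge leaving the tree is R–S (1); add R.
Step 3: cheapest edge leaving the tree is S–X (2); add X.
Step 4: cheapest edge leaving the tree is W–X (7); add W.
Vertex order: V, S, R, X, W. The 5th vertex is W.

W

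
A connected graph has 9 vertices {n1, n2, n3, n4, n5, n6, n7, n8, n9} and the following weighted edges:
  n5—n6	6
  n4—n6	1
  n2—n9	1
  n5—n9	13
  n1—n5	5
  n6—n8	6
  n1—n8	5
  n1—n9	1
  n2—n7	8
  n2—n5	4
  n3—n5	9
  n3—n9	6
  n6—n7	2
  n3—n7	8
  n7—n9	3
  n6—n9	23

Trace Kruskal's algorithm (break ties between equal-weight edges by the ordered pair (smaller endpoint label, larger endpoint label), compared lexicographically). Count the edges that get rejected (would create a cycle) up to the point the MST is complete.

Kruskal's algorithm — process edges by increasing weight (ties by edge label):
n1—n9 (1): add — endpoints in different components.
n2—n9 (1): add — endpoints in different components.
n4—n6 (1): add — endpoints in different components.
n6—n7 (2): add — endpoints in different components.
n7—n9 (3): add — endpoints in different components.
n2—n5 (4): add — endpoints in different components.
n1—n5 (5): skip — n5 and n1 already connected.
n1—n8 (5): add — endpoints in different components.
n3—n9 (6): add — endpoints in different components.
Edges rejected before the tree was complete: 1.

1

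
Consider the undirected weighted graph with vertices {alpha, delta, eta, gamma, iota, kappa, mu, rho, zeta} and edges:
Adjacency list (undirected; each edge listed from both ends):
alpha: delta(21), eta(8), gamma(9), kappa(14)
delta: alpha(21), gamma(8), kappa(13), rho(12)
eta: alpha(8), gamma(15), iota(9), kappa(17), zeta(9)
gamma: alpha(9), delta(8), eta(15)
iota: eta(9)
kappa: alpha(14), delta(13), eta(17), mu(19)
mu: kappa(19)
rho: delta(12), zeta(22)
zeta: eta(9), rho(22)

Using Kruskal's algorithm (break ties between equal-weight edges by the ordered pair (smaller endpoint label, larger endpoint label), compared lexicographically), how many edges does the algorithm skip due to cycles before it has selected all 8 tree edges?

3

Kruskal's algorithm — process edges by increasing weight (ties by edge label):
alpha-eta (8): add — endpoints in different components.
delta-gamma (8): add — endpoints in different components.
alpha-gamma (9): add — endpoints in different components.
eta-iota (9): add — endpoints in different components.
eta-zeta (9): add — endpoints in different components.
delta-rho (12): add — endpoints in different components.
delta-kappa (13): add — endpoints in different components.
alpha-kappa (14): skip — kappa and alpha already connected.
eta-gamma (15): skip — gamma and eta already connected.
eta-kappa (17): skip — kappa and eta already connected.
kappa-mu (19): add — endpoints in different components.
Edges rejected before the tree was complete: 3.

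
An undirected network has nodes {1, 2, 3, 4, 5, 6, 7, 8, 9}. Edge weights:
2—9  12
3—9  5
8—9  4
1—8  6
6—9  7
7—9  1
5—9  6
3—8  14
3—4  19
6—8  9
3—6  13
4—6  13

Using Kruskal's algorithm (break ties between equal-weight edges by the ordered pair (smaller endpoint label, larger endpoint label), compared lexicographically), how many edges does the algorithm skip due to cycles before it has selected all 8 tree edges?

2

Kruskal: consider edges lightest-first.
7—9 (1): add — endpoints in different components.
8—9 (4): add — endpoints in different components.
3—9 (5): add — endpoints in different components.
1—8 (6): add — endpoints in different components.
5—9 (6): add — endpoints in different components.
6—9 (7): add — endpoints in different components.
6—8 (9): skip — 6 and 8 already connected.
2—9 (12): add — endpoints in different components.
3—6 (13): skip — 3 and 6 already connected.
4—6 (13): add — endpoints in different components.
Edges rejected before the tree was complete: 2.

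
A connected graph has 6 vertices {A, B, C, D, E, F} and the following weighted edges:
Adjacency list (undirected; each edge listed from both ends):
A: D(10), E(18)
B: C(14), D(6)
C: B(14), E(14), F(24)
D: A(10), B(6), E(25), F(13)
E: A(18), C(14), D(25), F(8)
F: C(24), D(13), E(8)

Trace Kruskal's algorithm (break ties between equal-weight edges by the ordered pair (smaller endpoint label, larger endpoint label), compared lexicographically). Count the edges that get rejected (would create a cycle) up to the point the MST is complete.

Kruskal's algorithm — process edges by increasing weight (ties by edge label):
B-D (6): add. Components now {A} {B,D} {C} {E} {F}
E-F (8): add. Components now {A} {B,D} {C} {E,F}
A-D (10): add. Components now {A,B,D} {C} {E,F}
D-F (13): add. Components now {A,B,D,E,F} {C}
B-C (14): add. Components now {A,B,C,D,E,F}
Edges rejected before the tree was complete: 0.

0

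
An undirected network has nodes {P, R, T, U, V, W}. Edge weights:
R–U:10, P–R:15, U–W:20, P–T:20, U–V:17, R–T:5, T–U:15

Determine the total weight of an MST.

Sort edges by weight, then run Kruskal:
R–T (5): add — endpoints in different components.
R–U (10): add — endpoints in different components.
P–R (15): add — endpoints in different components.
T–U (15): skip — T and U already connected.
U–V (17): add — endpoints in different components.
P–T (20): skip — P and T already connected.
U–W (20): add — endpoints in different components.
MST edges: R–T, R–U, P–R, U–V, U–W; total weight 5+10+15+17+20 = 67.

67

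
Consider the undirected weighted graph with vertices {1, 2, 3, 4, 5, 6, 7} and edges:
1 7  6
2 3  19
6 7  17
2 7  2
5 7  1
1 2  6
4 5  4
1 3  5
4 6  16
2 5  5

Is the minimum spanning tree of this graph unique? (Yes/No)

Sort edges by weight, then run Kruskal:
5 7 (1): add. Components now {1} {2} {3} {4} {5,7} {6}
2 7 (2): add. Components now {1} {2,5,7} {3} {4} {6}
4 5 (4): add. Components now {1} {2,4,5,7} {3} {6}
1 3 (5): add. Components now {1,3} {2,4,5,7} {6}
2 5 (5): skip — 2 and 5 already connected.
1 2 (6): add. Components now {1,2,3,4,5,7} {6}
1 7 (6): skip — 1 and 7 already connected.
4 6 (16): add. Components now {1,2,3,4,5,6,7}
Non-tree edge 1 7 has weight 6, equal to the heaviest edge on its tree cycle — swapping gives another MST of the same weight. Not unique.

No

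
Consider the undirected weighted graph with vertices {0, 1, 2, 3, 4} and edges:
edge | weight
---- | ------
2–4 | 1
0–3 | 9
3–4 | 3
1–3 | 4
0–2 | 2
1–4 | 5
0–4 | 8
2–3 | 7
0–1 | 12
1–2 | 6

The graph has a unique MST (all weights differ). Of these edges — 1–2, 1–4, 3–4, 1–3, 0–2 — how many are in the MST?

Sort edges by weight, then run Kruskal:
2–4 (1): add. Components now {0} {1} {2,4} {3}
0–2 (2): add. Components now {0,2,4} {1} {3}
3–4 (3): add. Components now {0,2,3,4} {1}
1–3 (4): add. Components now {0,1,2,3,4}
MST edge set: {2–4, 0–2, 3–4, 1–3}.
Of the listed edges, {3–4, 1–3, 0–2} are in the MST → 3.

3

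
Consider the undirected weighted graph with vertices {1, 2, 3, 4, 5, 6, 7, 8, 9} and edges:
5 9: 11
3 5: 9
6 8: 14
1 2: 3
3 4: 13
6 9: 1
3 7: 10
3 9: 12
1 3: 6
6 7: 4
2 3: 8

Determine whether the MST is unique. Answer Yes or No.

Sort edges by weight, then run Kruskal:
6 9 (1): add — endpoints in different components.
1 2 (3): add — endpoints in different components.
6 7 (4): add — endpoints in different components.
1 3 (6): add — endpoints in different components.
2 3 (8): skip — 2 and 3 already connected.
3 5 (9): add — endpoints in different components.
3 7 (10): add — endpoints in different components.
5 9 (11): skip — 5 and 9 already connected.
3 9 (12): skip — 3 and 9 already connected.
3 4 (13): add — endpoints in different components.
6 8 (14): add — endpoints in different components.
Every non-tree edge has weight strictly greater than the heaviest edge on the tree path between its endpoints, so the MST is unique.

Yes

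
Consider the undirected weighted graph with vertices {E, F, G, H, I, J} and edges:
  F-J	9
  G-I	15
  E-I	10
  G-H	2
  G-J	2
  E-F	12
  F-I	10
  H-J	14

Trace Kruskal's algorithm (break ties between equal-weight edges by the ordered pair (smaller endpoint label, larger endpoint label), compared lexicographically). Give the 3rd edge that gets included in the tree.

F-J

Sort edges by weight, then run Kruskal:
G-H (2): add — endpoints in different components.
G-J (2): add — endpoints in different components.
F-J (9): add — endpoints in different components.
E-I (10): add — endpoints in different components.
F-I (10): add — endpoints in different components.
The 3rd edge added is F-J.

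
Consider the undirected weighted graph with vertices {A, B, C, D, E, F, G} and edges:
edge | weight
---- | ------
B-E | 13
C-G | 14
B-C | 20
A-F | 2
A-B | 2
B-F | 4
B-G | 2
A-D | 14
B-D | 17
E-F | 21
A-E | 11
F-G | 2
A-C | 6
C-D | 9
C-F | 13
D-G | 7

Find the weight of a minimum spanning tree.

30

Prim, starting at A.
Step 1: cheapest edge leaving the tree is A-B (2); add B.
Step 2: cheapest edge leaving the tree is A-F (2); add F.
Step 3: cheapest edge leaving the tree is B-G (2); add G.
Step 4: cheapest edge leaving the tree is A-C (6); add C.
Step 5: cheapest edge leaving the tree is D-G (7); add D.
Step 6: cheapest edge leaving the tree is A-E (11); add E.
MST edges: A-B, A-F, B-G, A-C, D-G, A-E; total weight 2+2+2+6+7+11 = 30.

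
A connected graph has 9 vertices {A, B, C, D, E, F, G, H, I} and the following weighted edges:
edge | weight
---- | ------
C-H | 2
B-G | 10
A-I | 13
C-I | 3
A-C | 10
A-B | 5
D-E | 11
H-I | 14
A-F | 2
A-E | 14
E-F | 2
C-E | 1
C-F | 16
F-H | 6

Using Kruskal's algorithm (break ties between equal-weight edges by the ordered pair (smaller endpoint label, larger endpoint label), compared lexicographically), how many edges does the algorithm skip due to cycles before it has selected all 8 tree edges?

Kruskal: consider edges lightest-first.
C-E (1): add — endpoints in different components.
A-F (2): add — endpoints in different components.
C-H (2): add — endpoints in different components.
E-F (2): add — endpoints in different components.
C-I (3): add — endpoints in different components.
A-B (5): add — endpoints in different components.
F-H (6): skip — F and H already connected.
A-C (10): skip — A and C already connected.
B-G (10): add — endpoints in different components.
D-E (11): add — endpoints in different components.
Edges rejected before the tree was complete: 2.

2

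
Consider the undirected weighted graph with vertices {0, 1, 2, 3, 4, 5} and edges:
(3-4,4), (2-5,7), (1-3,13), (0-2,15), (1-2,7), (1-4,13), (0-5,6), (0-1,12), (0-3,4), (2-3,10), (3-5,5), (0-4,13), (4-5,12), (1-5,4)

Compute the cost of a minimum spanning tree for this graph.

24

Kruskal's algorithm — process edges by increasing weight (ties by edge label):
0-3 (4): add. Components now {0,3} {1} {2} {4} {5}
1-5 (4): add. Components now {0,3} {1,5} {2} {4}
3-4 (4): add. Components now {0,3,4} {1,5} {2}
3-5 (5): add. Components now {0,1,3,4,5} {2}
0-5 (6): skip — 0 and 5 already connected.
1-2 (7): add. Components now {0,1,2,3,4,5}
MST edges: 0-3, 1-5, 3-4, 3-5, 1-2; total weight 4+4+4+5+7 = 24.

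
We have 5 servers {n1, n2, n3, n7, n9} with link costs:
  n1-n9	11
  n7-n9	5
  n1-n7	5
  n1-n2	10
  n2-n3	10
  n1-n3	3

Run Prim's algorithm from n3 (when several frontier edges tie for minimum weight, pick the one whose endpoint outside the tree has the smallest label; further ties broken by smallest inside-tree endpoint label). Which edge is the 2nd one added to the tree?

Grow the tree from n3 using Prim:
Step 1: cheapest edge leaving the tree is n1-n3 (3); add n1.
Step 2: cheapest edge leaving the tree is n1-n7 (5); add n7.
Step 3: cheapest edge leaving the tree is n7-n9 (5); add n9.
Step 4: cheapest edge leaving the tree is n1-n2 (10); add n2.
The 2nd edge added is n1-n7.

n1-n7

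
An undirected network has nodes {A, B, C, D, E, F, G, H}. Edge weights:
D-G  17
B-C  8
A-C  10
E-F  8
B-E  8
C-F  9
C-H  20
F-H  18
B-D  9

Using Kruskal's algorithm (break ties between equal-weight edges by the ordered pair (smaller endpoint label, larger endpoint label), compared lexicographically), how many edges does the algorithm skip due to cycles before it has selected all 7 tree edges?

1

Kruskal's algorithm — process edges by increasing weight (ties by edge label):
B-C (8): add — endpoints in different components.
B-E (8): add — endpoints in different components.
E-F (8): add — endpoints in different components.
B-D (9): add — endpoints in different components.
C-F (9): skip — C and F already connected.
A-C (10): add — endpoints in different components.
D-G (17): add — endpoints in different components.
F-H (18): add — endpoints in different components.
Edges rejected before the tree was complete: 1.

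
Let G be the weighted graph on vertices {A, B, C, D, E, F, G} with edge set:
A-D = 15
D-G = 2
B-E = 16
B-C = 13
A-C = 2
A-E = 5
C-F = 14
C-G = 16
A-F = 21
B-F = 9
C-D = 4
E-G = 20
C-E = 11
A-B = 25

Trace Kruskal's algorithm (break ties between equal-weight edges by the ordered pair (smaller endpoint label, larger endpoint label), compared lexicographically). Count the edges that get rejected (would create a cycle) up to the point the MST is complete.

1

Kruskal's algorithm — process edges by increasing weight (ties by edge label):
A-C (2): add. Components now {A,C} {B} {D} {E} {F} {G}
D-G (2): add. Components now {A,C} {B} {D,G} {E} {F}
C-D (4): add. Components now {A,C,D,G} {B} {E} {F}
A-E (5): add. Components now {A,C,D,E,G} {B} {F}
B-F (9): add. Components now {A,C,D,E,G} {B,F}
C-E (11): skip — C and E already connected.
B-C (13): add. Components now {A,B,C,D,E,F,G}
Edges rejected before the tree was complete: 1.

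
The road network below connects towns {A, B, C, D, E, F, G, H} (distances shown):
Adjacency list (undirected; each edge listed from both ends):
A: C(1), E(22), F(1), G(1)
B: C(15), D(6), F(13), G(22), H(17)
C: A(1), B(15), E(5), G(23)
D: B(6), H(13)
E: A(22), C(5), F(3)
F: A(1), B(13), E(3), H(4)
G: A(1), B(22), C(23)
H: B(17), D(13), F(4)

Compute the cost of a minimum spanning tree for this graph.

Prim, starting at A.
Step 1: cheapest edge leaving the tree is A C (1); add C.
Step 2: cheapest edge leaving the tree is A F (1); add F.
Step 3: cheapest edge leaving the tree is A G (1); add G.
Step 4: cheapest edge leaving the tree is E F (3); add E.
Step 5: cheapest edge leaving the tree is F H (4); add H.
Step 6: cheapest edge leaving the tree is B F (13); add B.
Step 7: cheapest edge leaving the tree is B D (6); add D.
MST edges: A C, A F, A G, E F, F H, B F, B D; total weight 1+1+1+3+4+13+6 = 29.

29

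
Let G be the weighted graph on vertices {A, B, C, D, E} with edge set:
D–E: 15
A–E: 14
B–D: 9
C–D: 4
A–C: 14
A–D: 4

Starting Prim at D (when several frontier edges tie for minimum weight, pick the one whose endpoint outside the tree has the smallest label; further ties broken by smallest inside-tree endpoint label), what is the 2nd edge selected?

Grow the tree from D using Prim:
Step 1: cheapest edge leaving the tree is A–D (4); add A.
Step 2: cheapest edge leaving the tree is C–D (4); add C.
Step 3: cheapest edge leaving the tree is B–D (9); add B.
Step 4: cheapest edge leaving the tree is A–E (14); add E.
The 2nd edge added is C–D.

C-D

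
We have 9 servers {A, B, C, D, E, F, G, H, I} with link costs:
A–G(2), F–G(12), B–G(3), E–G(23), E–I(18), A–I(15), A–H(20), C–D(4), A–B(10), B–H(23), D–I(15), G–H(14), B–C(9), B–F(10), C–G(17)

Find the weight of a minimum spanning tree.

Sort edges by weight, then run Kruskal:
A–G (2): add — endpoints in different components.
B–G (3): add — endpoints in different components.
C–D (4): add — endpoints in different components.
B–C (9): add — endpoints in different components.
A–B (10): skip — A and B already connected.
B–F (10): add — endpoints in different components.
F–G (12): skip — F and G already connected.
G–H (14): add — endpoints in different components.
A–I (15): add — endpoints in different components.
D–I (15): skip — D and I already connected.
C–G (17): skip — C and G already connected.
E–I (18): add — endpoints in different components.
MST edges: A–G, B–G, C–D, B–C, B–F, G–H, A–I, E–I; total weight 2+3+4+9+10+14+15+18 = 75.

75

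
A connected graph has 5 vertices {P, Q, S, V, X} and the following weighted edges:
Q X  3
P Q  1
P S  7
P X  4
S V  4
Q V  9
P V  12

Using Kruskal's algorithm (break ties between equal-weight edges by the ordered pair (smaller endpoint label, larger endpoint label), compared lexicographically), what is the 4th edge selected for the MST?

P-S

Kruskal's algorithm — process edges by increasing weight (ties by edge label):
P Q (1): add — endpoints in different components.
Q X (3): add — endpoints in different components.
P X (4): skip — P and X already connected.
S V (4): add — endpoints in different components.
P S (7): add — endpoints in different components.
The 4th edge added is P S.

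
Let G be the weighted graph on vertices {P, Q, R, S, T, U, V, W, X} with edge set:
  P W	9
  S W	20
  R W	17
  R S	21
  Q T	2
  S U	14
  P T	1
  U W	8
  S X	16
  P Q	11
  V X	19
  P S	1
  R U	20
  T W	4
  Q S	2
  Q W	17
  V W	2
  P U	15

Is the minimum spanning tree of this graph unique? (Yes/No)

No

Kruskal's algorithm — process edges by increasing weight (ties by edge label):
P S (1): add — endpoints in different components.
P T (1): add — endpoints in different components.
Q S (2): add — endpoints in different components.
Q T (2): skip — Q and T already connected.
V W (2): add — endpoints in different components.
T W (4): add — endpoints in different components.
U W (8): add — endpoints in different components.
P W (9): skip — W and P already connected.
P Q (11): skip — Q and P already connected.
S U (14): skip — S and U already connected.
P U (15): skip — P and U already connected.
S X (16): add — endpoints in different components.
Q W (17): skip — Q and W already connected.
R W (17): add — endpoints in different components.
Non-tree edge Q T has weight 2, equal to the heaviest edge on its tree cycle — swapping gives another MST of the same weight. Not unique.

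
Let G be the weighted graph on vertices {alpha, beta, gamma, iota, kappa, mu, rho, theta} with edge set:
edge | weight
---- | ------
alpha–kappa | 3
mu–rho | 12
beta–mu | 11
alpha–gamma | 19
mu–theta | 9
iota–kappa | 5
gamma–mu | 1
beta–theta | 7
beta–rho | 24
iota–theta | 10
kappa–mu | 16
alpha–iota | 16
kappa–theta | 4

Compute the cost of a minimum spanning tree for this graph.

Grow the tree from alpha using Prim:
Step 1: frontier [alpha–kappa 3, alpha–iota 16, alpha–gamma 19] → take alpha–kappa (3); add kappa.
Step 2: frontier [alpha–iota 16, alpha–gamma 19, kappa–theta 4, iota–kappa 5, kappa–mu 16] → take kappa–theta (4); add theta.
Step 3: frontier [alpha–iota 16, alpha–gamma 19, iota–kappa 5, kappa–mu 16, beta–theta 7, mu–theta 9, iota–theta 10] → take iota–kappa (5); add iota.
Step 4: frontier [alpha–gamma 19, kappa–mu 16, beta–theta 7, mu–theta 9] → take beta–theta (7); add beta.
Step 5: frontier [alpha–gamma 19, beta–mu 11, beta–rho 24, kappa–mu 16, mu–theta 9] → take mu–theta (9); add mu.
Step 6: frontier [alpha–gamma 19, beta–rho 24, gamma–mu 1, mu–rho 12] → take gamma–mu (1); add gamma.
Step 7: frontier [beta–rho 24, mu–rho 12] → take mu–rho (12); add rho.
MST edges: alpha–kappa, kappa–theta, iota–kappa, beta–theta, mu–theta, gamma–mu, mu–rho; total weight 3+4+5+7+9+1+12 = 41.

41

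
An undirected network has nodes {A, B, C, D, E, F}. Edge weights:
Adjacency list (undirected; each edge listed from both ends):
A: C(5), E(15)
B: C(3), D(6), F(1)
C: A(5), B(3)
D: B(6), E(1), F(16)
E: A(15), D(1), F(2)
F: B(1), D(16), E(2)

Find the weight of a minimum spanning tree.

Prim, starting at B.
Step 1: frontier [B–F 1, B–C 3, B–D 6] → take B–F (1); add F.
Step 2: frontier [B–C 3, B–D 6, E–F 2, D–F 16] → take E–F (2); add E.
Step 3: frontier [B–C 3, B–D 6, D–E 1, A–E 15, D–F 16] → take D–E (1); add D.
Step 4: frontier [B–C 3, A–E 15] → take B–C (3); add C.
Step 5: frontier [A–C 5, A–E 15] → take A–C (5); add A.
MST edges: B–F, E–F, D–E, B–C, A–C; total weight 1+2+1+3+5 = 12.

12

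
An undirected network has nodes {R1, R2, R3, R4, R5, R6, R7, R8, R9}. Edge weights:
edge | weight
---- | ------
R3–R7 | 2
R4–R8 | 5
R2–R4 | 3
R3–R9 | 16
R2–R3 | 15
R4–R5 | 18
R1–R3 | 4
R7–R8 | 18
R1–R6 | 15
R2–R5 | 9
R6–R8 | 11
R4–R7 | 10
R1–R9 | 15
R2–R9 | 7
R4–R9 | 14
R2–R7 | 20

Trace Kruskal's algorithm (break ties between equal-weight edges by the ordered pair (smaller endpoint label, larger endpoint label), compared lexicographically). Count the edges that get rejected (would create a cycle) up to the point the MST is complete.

0

Kruskal: consider edges lightest-first.
R3–R7 (2): add — endpoints in different components.
R2–R4 (3): add — endpoints in different components.
R1–R3 (4): add — endpoints in different components.
R4–R8 (5): add — endpoints in different components.
R2–R9 (7): add — endpoints in different components.
R2–R5 (9): add — endpoints in different components.
R4–R7 (10): add — endpoints in different components.
R6–R8 (11): add — endpoints in different components.
Edges rejected before the tree was complete: 0.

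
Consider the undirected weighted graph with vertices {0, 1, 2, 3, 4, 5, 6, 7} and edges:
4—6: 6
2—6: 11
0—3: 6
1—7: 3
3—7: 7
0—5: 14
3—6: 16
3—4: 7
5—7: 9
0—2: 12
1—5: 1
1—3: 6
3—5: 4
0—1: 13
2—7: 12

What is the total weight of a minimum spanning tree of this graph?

Prim, starting at 1.
Step 1: cheapest edge leaving the tree is 1—5 (1); add 5.
Step 2: cheapest edge leaving the tree is 1—7 (3); add 7.
Step 3: cheapest edge leaving the tree is 3—5 (4); add 3.
Step 4: cheapest edge leaving the tree is 0—3 (6); add 0.
Step 5: cheapest edge leaving the tree is 3—4 (7); add 4.
Step 6: cheapest edge leaving the tree is 4—6 (6); add 6.
Step 7: cheapest edge leaving the tree is 2—6 (11); add 2.
MST edges: 1—5, 1—7, 3—5, 0—3, 3—4, 4—6, 2—6; total weight 1+3+4+6+7+6+11 = 38.

38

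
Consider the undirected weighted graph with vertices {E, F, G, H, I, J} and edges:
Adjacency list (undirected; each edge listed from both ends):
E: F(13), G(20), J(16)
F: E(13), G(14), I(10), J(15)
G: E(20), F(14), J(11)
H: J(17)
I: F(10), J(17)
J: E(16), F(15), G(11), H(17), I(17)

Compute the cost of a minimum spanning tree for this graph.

65

Sort edges by weight, then run Kruskal:
F–I (10): add — endpoints in different components.
G–J (11): add — endpoints in different components.
E–F (13): add — endpoints in different components.
F–G (14): add — endpoints in different components.
F–J (15): skip — F and J already connected.
E–J (16): skip — E and J already connected.
H–J (17): add — endpoints in different components.
MST edges: F–I, G–J, E–F, F–G, H–J; total weight 10+11+13+14+17 = 65.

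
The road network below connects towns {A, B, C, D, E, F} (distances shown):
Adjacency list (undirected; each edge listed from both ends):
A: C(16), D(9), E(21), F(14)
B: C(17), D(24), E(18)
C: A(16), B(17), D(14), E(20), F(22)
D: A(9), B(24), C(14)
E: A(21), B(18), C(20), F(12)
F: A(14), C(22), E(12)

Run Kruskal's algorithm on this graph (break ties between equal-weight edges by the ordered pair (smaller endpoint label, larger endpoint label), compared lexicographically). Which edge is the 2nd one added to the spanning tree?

Sort edges by weight, then run Kruskal:
A D (9): add — endpoints in different components.
E F (12): add — endpoints in different components.
A F (14): add — endpoints in different components.
C D (14): add — endpoints in different components.
A C (16): skip — A and C already connected.
B C (17): add — endpoints in different components.
The 2nd edge added is E F.

E-F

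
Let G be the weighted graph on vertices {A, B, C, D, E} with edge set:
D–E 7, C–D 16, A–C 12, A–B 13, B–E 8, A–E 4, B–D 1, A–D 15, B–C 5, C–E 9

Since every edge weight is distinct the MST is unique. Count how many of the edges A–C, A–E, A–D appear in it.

Kruskal: consider edges lightest-first.
B–D (1): add — endpoints in different components.
A–E (4): add — endpoints in different components.
B–C (5): add — endpoints in different components.
D–E (7): add — endpoints in different components.
MST edge set: {B–D, A–E, B–C, D–E}.
Of the listed edges, {A–E} are in the MST → 1.

1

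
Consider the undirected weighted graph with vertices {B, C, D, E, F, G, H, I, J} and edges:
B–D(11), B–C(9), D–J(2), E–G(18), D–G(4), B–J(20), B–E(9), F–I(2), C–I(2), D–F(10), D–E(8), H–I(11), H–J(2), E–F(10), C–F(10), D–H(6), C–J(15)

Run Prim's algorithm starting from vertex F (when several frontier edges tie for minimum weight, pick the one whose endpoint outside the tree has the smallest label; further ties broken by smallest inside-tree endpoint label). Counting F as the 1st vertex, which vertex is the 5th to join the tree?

E

Prim's algorithm from F:
Step 1: cheapest edge leaving the tree is F–I (2); add I.
Step 2: cheapest edge leaving the tree is C–I (2); add C.
Step 3: cheapest edge leaving the tree is B–C (9); add B.
Step 4: cheapest edge leaving the tree is B–E (9); add E.
Step 5: cheapest edge leaving the tree is D–E (8); add D.
Step 6: cheapest edge leaving the tree is D–J (2); add J.
Step 7: cheapest edge leaving the tree is H–J (2); add H.
Step 8: cheapest edge leaving the tree is D–G (4); add G.
Vertex order: F, I, C, B, E, D, J, H, G. The 5th vertex is E.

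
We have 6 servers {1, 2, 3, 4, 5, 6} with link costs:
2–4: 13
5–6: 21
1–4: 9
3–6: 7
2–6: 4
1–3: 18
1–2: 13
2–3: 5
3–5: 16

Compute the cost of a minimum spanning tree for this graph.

Prim, starting at 3.
Step 1: cheapest edge leaving the tree is 2–3 (5); add 2.
Step 2: cheapest edge leaving the tree is 2–6 (4); add 6.
Step 3: cheapest edge leaving the tree is 1–2 (13); add 1.
Step 4: cheapest edge leaving the tree is 1–4 (9); add 4.
Step 5: cheapest edge leaving the tree is 3–5 (16); add 5.
MST edges: 2–3, 2–6, 1–2, 1–4, 3–5; total weight 5+4+13+9+16 = 47.

47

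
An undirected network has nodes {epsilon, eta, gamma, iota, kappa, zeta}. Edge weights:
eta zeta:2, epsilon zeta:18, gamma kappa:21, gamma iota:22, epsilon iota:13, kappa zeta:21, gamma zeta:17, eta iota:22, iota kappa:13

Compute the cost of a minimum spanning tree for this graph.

Prim's algorithm from eta:
Step 1: cheapest edge leaving the tree is eta zeta (2); add zeta.
Step 2: cheapest edge leaving the tree is gamma zeta (17); add gamma.
Step 3: cheapest edge leaving the tree is epsilon zeta (18); add epsilon.
Step 4: cheapest edge leaving the tree is epsilon iota (13); add iota.
Step 5: cheapest edge leaving the tree is iota kappa (13); add kappa.
MST edges: eta zeta, gamma zeta, epsilon zeta, epsilon iota, iota kappa; total weight 2+17+18+13+13 = 63.

63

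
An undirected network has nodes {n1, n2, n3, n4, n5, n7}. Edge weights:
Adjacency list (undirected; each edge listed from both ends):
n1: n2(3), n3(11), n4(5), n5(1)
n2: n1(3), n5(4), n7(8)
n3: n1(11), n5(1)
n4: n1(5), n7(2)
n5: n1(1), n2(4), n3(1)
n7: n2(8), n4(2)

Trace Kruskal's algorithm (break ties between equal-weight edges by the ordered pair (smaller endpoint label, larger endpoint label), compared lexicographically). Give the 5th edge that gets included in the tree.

Sort edges by weight, then run Kruskal:
n1–n5 (1): add. Components now {n4} {n1,n5} {n2} {n3} {n7}
n3–n5 (1): add. Components now {n4} {n1,n3,n5} {n2} {n7}
n4–n7 (2): add. Components now {n4,n7} {n1,n3,n5} {n2}
n1–n2 (3): add. Components now {n4,n7} {n1,n2,n3,n5}
n2–n5 (4): skip — n5 and n2 already connected.
n1–n4 (5): add. Components now {n1,n2,n3,n4,n5,n7}
The 5th edge added is n1–n4.

n1-n4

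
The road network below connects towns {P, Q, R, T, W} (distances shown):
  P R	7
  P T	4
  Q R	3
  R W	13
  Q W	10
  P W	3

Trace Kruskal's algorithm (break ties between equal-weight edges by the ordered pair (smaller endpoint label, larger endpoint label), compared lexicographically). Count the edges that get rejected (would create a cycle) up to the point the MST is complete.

Kruskal: consider edges lightest-first.
P W (3): add — endpoints in different components.
Q R (3): add — endpoints in different components.
P T (4): add — endpoints in different components.
P R (7): add — endpoints in different components.
Edges rejected before the tree was complete: 0.

0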